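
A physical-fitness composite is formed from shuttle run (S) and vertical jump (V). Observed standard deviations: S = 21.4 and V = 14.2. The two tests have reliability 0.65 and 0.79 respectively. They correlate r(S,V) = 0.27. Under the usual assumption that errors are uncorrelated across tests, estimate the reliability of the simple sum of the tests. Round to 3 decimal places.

Var(S+V) = 21.4² + 14.2² + 2·[21.4·14.2·0.27] = 659.6 + 164.095 = 823.695.
Under uncorrelated errors the observed covariances equal the true-score covariances, so only the own-variance terms attenuate.
True-score variance = [21.4²·0.65 + 14.2²·0.79] + 164.095 = 456.97 + 164.095 = 621.065.
Reliability = 621.065 / 823.695 = 0.754.

0.754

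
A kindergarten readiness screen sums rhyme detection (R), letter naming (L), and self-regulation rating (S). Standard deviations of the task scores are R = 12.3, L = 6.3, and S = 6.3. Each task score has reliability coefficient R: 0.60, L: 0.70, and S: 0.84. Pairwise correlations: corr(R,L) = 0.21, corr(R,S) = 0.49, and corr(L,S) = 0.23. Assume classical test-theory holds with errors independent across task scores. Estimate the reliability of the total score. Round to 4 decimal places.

0.7796

Var(R+L+S) = 12.3² + 6.3² + 6.3² + 2·[12.3·6.3·0.21 + 12.3·6.3·0.49 + 6.3·6.3·0.23] = 230.67 + 126.743 = 357.413.
Under uncorrelated errors the observed covariances equal the true-score covariances, so only the own-variance terms attenuate.
True-score variance = [12.3²·0.60 + 6.3²·0.70 + 6.3²·0.84] + 126.743 = 151.897 + 126.743 = 278.64.
Reliability = 278.64 / 357.413 = 0.7796.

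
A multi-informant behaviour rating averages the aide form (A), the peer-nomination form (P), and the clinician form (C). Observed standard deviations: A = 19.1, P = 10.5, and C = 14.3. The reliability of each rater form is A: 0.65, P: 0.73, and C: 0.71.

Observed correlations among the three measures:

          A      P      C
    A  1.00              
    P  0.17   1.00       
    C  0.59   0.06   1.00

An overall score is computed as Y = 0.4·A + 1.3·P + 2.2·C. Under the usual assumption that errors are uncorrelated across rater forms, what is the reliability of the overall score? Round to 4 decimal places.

Var(Y) = 0.4²·19.1² + 1.3²·10.5² + 2.2²·14.3² + 2·[0.52·19.1·10.5·0.17 + 0.88·19.1·14.3·0.59 + 2.86·10.5·14.3·0.06] = 1234.42 + 370.607 = 1605.03.
Under uncorrelated errors the observed covariances equal the true-score covariances, so only the own-variance terms attenuate.
True-score variance = [0.4²·19.1²·0.65 + 1.3²·10.5²·0.73 + 2.2²·14.3²·0.71] + 370.607 = 876.665 + 370.607 = 1247.27.
Reliability = 1247.27 / 1605.03 = 0.7771.

0.7771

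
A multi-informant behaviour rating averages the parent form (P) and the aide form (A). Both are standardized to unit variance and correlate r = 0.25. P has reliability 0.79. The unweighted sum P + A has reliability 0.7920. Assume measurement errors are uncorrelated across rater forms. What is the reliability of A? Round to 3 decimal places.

0.690

Var(P+A) = 2 + 2·0.25 = 2.500.
True-score variance = ρ_P + ρ_A + 2·0.25, so 0.7920 = (0.79 + ρ_A + 0.50) / 2.500.
ρ_A = 0.7920·2.500 − 0.79 − 0.50 = 0.690.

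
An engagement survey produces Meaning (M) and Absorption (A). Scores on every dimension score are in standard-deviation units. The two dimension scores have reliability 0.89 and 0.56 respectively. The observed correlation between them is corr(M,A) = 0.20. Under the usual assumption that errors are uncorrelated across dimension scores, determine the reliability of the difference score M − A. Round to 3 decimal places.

0.656

Var(M−A) = 1 + 1 − 2·0.20 = 2 − 0.4 = 1.6.
With uncorrelated errors the cross-covariances are all true-score covariance, so they carry over unchanged; only the diagonal terms shrink to ρᵢσᵢ².
True-score variance = [0.89 + 0.56] − 0.4 = 1.45 − 0.4 = 1.05.
Reliability = 1.05 / 1.6 = 0.656.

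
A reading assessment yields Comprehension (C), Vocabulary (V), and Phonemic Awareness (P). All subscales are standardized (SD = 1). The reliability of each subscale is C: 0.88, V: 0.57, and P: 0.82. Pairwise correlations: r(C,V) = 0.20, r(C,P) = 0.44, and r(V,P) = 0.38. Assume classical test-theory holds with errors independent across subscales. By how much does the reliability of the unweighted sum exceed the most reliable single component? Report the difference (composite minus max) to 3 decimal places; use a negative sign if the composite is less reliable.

-0.025

Var(sum) = 3 + 2.04 = 5.04; true-score variance = 2.27 + 2.04 = 4.31; composite reliability = 0.8552.
Max component reliability = 0.8800.
Difference = 0.8552 − 0.8800 = -0.025.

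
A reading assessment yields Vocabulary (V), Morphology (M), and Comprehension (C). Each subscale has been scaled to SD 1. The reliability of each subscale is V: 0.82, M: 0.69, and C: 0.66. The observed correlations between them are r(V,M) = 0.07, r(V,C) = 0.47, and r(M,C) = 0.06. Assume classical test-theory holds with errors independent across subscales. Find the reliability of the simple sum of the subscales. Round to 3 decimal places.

Var(V+M+C) = 3 + 2·[0.07 + 0.47 + 0.06] = 3 + 1.2 = 4.2.
With uncorrelated errors the cross-covariances are all true-score covariance, so they carry over unchanged; only the diagonal terms shrink to ρᵢσᵢ².
True-score variance = [0.82 + 0.69 + 0.66] + 1.2 = 2.17 + 1.2 = 3.37.
Reliability = 3.37 / 4.2 = 0.802.

0.802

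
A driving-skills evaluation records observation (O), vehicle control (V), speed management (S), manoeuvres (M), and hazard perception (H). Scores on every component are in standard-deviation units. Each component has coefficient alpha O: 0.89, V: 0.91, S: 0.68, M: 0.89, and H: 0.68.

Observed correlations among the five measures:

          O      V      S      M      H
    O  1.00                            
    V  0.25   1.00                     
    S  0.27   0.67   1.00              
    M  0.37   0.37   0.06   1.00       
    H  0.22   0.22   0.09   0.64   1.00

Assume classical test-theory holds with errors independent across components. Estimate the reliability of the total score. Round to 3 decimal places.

Var(O+V+S+M+H) = 5 + 2·[0.25 + 0.27 + 0.37 + 0.22 + 0.67 + 0.37 + 0.22 + 0.06 + 0.09 + 0.64] = 5 + 6.32 = 11.32.
Under uncorrelated errors the observed covariances equal the true-score covariances, so only the own-variance terms attenuate.
True-score variance = [0.89 + 0.91 + 0.68 + 0.89 + 0.68] + 6.32 = 4.05 + 6.32 = 10.37.
Reliability = 10.37 / 11.32 = 0.916.

0.916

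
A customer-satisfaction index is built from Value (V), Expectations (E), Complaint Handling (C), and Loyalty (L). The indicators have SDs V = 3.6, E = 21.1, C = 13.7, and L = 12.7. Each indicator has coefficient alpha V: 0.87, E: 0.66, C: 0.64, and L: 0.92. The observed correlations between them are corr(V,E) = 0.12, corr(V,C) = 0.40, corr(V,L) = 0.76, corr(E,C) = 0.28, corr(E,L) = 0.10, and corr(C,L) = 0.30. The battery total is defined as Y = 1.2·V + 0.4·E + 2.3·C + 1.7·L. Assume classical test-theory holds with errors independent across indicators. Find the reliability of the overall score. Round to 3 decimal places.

0.825

Var(Y) = 1.2²·3.6² + 0.4²·21.1² + 2.3²·13.7² + 1.7²·12.7² + 2·[0.48·3.6·21.1·0.12 + 2.76·3.6·13.7·0.40 + 2.04·3.6·12.7·0.76 + 0.92·21.1·13.7·0.28 + 0.68·21.1·12.7·0.10 + 3.91·13.7·12.7·0.30] = 1548.9 + 852.971 = 2401.88.
Because errors are independent across components, Cov(Tᵢ,Tⱼ) = Cov(Xᵢ,Xⱼ); the off-diagonal part of the true-score variance is the same as above.
True-score variance = [1.2²·3.6²·0.87 + 0.4²·21.1²·0.66 + 2.3²·13.7²·0.64 + 1.7²·12.7²·0.92] + 852.971 = 1127.53 + 852.971 = 1980.5.
Reliability = 1980.5 / 2401.88 = 0.825.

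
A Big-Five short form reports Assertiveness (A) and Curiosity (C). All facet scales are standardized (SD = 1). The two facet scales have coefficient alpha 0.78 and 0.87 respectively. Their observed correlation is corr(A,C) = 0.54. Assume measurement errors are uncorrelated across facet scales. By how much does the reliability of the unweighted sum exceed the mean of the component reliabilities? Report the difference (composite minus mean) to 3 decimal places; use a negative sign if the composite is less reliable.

Var(sum) = 2 + 1.08 = 3.08; true-score variance = 1.65 + 1.08 = 2.73; composite reliability = 0.8864.
Mean component reliability = 0.8250.
Difference = 0.8864 − 0.8250 = 0.061.

0.061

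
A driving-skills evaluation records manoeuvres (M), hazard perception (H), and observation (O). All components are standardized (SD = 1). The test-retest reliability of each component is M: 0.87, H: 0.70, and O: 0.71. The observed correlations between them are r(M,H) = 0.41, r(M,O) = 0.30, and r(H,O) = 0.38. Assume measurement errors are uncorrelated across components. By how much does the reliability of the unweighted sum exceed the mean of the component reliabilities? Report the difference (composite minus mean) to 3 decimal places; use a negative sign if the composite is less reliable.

Var(sum) = 3 + 2.18 = 5.18; true-score variance = 2.28 + 2.18 = 4.46; composite reliability = 0.8610.
Mean component reliability = 0.7600.
Difference = 0.8610 − 0.7600 = 0.101.

0.101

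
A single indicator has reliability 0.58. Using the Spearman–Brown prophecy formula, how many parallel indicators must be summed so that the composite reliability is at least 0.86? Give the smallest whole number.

5

k ≥ ρ*(1−ρ₁)/(ρ₁(1−ρ*)) = 0.86·0.42 / (0.58·0.14) = 4.448.
Smallest integer k = 5.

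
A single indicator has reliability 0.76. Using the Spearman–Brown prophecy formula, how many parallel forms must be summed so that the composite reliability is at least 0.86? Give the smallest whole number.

2

k ≥ ρ*(1−ρ₁)/(ρ₁(1−ρ*)) = 0.86·0.24 / (0.76·0.14) = 1.940.
Smallest integer k = 2.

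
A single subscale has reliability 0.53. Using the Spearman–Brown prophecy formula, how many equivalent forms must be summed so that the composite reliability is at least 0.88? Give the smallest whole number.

k ≥ ρ*(1−ρ₁)/(ρ₁(1−ρ*)) = 0.88·0.47 / (0.53·0.12) = 6.503.
Smallest integer k = 7.

7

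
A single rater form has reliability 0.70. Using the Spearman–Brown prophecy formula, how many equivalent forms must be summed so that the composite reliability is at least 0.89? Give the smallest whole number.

4

k ≥ ρ*(1−ρ₁)/(ρ₁(1−ρ*)) = 0.89·0.30 / (0.70·0.11) = 3.468.
Smallest integer k = 4.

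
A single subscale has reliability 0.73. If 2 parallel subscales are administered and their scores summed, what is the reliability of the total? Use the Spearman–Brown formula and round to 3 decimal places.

ρ_k = kρ / (1 + (k−1)ρ) = 2·0.73 / (1 + 1·0.73) = 1.460 / 1.730 = 0.844.

0.844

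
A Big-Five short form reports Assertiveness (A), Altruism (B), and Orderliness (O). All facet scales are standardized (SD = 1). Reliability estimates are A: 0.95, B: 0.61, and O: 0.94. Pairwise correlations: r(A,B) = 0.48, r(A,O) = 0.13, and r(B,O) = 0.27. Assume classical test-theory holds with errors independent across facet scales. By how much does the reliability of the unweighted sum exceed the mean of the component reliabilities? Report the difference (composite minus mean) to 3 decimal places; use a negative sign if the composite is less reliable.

0.062

Var(sum) = 3 + 1.76 = 4.76; true-score variance = 2.5 + 1.76 = 4.26; composite reliability = 0.8950.
Mean component reliability = 0.8333.
Difference = 0.8950 − 0.8333 = 0.062.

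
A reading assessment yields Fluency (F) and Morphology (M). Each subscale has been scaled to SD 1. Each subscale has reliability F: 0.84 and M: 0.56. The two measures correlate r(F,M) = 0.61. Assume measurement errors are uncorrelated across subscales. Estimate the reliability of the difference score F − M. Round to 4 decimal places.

Var(F−M) = 1 + 1 − 2·0.61 = 2 − 1.22 = 0.78.
With uncorrelated errors the cross-covariances are all true-score covariance, so they carry over unchanged; only the diagonal terms shrink to ρᵢσᵢ².
True-score variance = [0.84 + 0.56] − 1.22 = 1.4 − 1.22 = 0.18.
Reliability = 0.18 / 0.78 = 0.2308.

0.2308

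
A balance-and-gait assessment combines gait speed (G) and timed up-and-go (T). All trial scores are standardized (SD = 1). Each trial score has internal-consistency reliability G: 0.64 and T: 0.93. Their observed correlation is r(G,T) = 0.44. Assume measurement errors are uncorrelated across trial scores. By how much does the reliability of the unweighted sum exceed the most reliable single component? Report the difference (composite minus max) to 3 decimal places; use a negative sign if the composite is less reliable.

-0.079

Var(sum) = 2 + 0.88 = 2.88; true-score variance = 1.57 + 0.88 = 2.45; composite reliability = 0.8507.
Max component reliability = 0.9300.
Difference = 0.8507 − 0.9300 = -0.079.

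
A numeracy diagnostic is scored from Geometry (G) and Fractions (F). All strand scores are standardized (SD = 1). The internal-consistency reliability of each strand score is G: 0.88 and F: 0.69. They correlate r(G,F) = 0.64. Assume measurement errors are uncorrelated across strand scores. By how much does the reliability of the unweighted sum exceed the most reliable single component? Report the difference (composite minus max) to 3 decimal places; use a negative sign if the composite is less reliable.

Var(sum) = 2 + 1.28 = 3.28; true-score variance = 1.57 + 1.28 = 2.85; composite reliability = 0.8689.
Max component reliability = 0.8800.
Difference = 0.8689 − 0.8800 = -0.011.

-0.011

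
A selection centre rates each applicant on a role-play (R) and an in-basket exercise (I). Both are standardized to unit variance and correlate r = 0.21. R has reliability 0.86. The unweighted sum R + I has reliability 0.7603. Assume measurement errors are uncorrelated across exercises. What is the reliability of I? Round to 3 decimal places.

Var(R+I) = 2 + 2·0.21 = 2.420.
True-score variance = ρ_R + ρ_I + 2·0.21, so 0.7603 = (0.86 + ρ_I + 0.42) / 2.420.
ρ_I = 0.7603·2.420 − 0.86 − 0.42 = 0.560.

0.560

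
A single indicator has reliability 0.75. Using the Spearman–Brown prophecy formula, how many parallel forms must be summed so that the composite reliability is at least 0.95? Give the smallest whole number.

k ≥ ρ*(1−ρ₁)/(ρ₁(1−ρ*)) = 0.95·0.25 / (0.75·0.05) = 6.333.
Smallest integer k = 7.

7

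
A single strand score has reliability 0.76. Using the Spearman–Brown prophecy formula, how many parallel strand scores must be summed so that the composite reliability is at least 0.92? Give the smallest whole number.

4

k ≥ ρ*(1−ρ₁)/(ρ₁(1−ρ*)) = 0.92·0.24 / (0.76·0.08) = 3.632.
Smallest integer k = 4.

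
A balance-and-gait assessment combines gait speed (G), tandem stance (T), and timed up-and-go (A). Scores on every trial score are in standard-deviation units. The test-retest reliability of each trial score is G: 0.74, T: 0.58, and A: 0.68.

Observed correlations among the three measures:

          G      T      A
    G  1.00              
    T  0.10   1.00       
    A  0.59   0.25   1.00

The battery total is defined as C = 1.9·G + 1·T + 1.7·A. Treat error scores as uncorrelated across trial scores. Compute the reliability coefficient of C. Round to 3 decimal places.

0.818

Var(C) = 1.9² + 1 + 1.7² + 2·[1.9·0.10 + 3.23·0.59 + 1.7·0.25] = 7.5 + 5.0414 = 12.5414.
Because errors are independent across components, Cov(Tᵢ,Tⱼ) = Cov(Xᵢ,Xⱼ); the off-diagonal part of the true-score variance is the same as above.
True-score variance = [1.9²·0.74 + 0.58 + 1.7²·0.68] + 5.0414 = 5.2166 + 5.0414 = 10.258.
Reliability = 10.258 / 12.5414 = 0.818.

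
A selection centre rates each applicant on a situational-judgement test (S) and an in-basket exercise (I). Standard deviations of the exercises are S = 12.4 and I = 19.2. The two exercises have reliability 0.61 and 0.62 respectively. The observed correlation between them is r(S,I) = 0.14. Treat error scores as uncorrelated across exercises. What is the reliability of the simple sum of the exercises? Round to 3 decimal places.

0.660

Var(S+I) = 12.4² + 19.2² + 2·[12.4·19.2·0.14] = 522.4 + 66.6624 = 589.062.
With uncorrelated errors the cross-covariances are all true-score covariance, so they carry over unchanged; only the diagonal terms shrink to ρᵢσᵢ².
True-score variance = [12.4²·0.61 + 19.2²·0.62] + 66.6624 = 322.35 + 66.6624 = 389.013.
Reliability = 389.013 / 589.062 = 0.660.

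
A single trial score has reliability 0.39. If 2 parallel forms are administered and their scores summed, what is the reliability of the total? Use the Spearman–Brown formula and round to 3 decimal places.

0.561

ρ_k = kρ / (1 + (k−1)ρ) = 2·0.39 / (1 + 1·0.39) = 0.780 / 1.390 = 0.561.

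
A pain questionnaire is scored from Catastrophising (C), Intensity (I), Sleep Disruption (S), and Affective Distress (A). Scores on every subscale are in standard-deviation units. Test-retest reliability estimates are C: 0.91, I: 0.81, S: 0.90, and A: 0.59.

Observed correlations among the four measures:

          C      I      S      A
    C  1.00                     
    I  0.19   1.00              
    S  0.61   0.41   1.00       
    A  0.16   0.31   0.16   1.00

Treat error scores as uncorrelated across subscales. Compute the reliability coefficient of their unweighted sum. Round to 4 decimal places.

0.8971

Var(C+I+S+A) = 4 + 2·[0.19 + 0.61 + 0.16 + 0.41 + 0.31 + 0.16] = 4 + 3.68 = 7.68.
Under uncorrelated errors the observed covariances equal the true-score covariances, so only the own-variance terms attenuate.
True-score variance = [0.91 + 0.81 + 0.90 + 0.59] + 3.68 = 3.21 + 3.68 = 6.89.
Reliability = 6.89 / 7.68 = 0.8971.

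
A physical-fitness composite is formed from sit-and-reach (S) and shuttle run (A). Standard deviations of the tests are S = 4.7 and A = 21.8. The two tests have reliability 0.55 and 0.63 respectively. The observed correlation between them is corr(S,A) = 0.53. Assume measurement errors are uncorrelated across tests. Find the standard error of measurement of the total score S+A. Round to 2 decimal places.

13.63

Var(total) = 497.33 + 108.608 = 605.938.
True-score variance = 311.551 + 108.608 = 420.158, so reliability = 0.6934.
Error variance = 605.938 − 420.158 = 185.779; SEM = √185.779 = 13.63.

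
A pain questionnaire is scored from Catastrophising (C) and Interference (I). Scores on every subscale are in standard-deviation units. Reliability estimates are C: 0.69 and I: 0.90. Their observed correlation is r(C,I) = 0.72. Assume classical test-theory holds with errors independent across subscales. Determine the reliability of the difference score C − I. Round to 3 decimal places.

0.268

Var(C−I) = 1 + 1 − 2·0.72 = 2 − 1.44 = 0.56.
Under uncorrelated errors the observed covariances equal the true-score covariances, so only the own-variance terms attenuate.
True-score variance = [0.69 + 0.90] − 1.44 = 1.59 − 1.44 = 0.15.
Reliability = 0.15 / 0.56 = 0.268.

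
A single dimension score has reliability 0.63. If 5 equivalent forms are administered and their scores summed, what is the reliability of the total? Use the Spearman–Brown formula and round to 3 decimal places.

ρ_k = kρ / (1 + (k−1)ρ) = 5·0.63 / (1 + 4·0.63) = 3.150 / 3.520 = 0.895.

0.895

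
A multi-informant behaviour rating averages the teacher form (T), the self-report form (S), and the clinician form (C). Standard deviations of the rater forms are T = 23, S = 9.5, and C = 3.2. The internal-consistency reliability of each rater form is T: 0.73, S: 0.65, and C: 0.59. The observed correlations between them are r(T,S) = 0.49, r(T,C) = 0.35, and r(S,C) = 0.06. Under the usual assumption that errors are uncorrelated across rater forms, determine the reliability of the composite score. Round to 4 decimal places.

0.8013

Var(T+S+C) = 23² + 9.5² + 3.2² + 2·[23·9.5·0.49 + 23·3.2·0.35 + 9.5·3.2·0.06] = 629.49 + 269.298 = 898.788.
Because errors are independent across components, Cov(Tᵢ,Tⱼ) = Cov(Xᵢ,Xⱼ); the off-diagonal part of the true-score variance is the same as above.
True-score variance = [23²·0.73 + 9.5²·0.65 + 3.2²·0.59] + 269.298 = 450.874 + 269.298 = 720.172.
Reliability = 720.172 / 898.788 = 0.8013.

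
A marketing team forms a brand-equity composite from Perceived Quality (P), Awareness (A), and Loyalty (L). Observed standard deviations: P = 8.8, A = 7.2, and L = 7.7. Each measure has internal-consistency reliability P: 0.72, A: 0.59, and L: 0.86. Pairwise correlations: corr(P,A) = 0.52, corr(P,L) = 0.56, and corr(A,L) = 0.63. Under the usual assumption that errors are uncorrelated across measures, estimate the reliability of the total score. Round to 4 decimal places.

Var(P+A+L) = 8.8² + 7.2² + 7.7² + 2·[8.8·7.2·0.52 + 8.8·7.7·0.56 + 7.2·7.7·0.63] = 188.57 + 211.64 = 400.21.
Because errors are independent across components, Cov(Tᵢ,Tⱼ) = Cov(Xᵢ,Xⱼ); the off-diagonal part of the true-score variance is the same as above.
True-score variance = [8.8²·0.72 + 7.2²·0.59 + 7.7²·0.86] + 211.64 = 137.332 + 211.64 = 348.972.
Reliability = 348.972 / 400.21 = 0.8720.

0.8720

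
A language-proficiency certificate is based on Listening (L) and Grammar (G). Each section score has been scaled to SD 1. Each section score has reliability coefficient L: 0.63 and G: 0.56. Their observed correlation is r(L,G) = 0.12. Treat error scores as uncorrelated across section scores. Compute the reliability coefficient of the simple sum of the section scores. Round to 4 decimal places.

Var(L+G) = 2 + 2·[0.12] = 2 + 0.24 = 2.24.
Because errors are independent across components, Cov(Tᵢ,Tⱼ) = Cov(Xᵢ,Xⱼ); the off-diagonal part of the true-score variance is the same as above.
True-score variance = [0.63 + 0.56] + 0.24 = 1.19 + 0.24 = 1.43.
Reliability = 1.43 / 2.24 = 0.6384.

0.6384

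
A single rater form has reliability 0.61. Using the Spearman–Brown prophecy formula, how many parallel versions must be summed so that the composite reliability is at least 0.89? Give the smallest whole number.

k ≥ ρ*(1−ρ₁)/(ρ₁(1−ρ*)) = 0.89·0.39 / (0.61·0.11) = 5.173.
Smallest integer k = 6.

6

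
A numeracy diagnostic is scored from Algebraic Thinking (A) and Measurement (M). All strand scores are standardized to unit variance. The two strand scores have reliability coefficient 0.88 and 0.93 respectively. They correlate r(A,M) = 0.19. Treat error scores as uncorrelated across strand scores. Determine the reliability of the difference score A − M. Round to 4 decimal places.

0.8827

Var(A−M) = 1 + 1 − 2·0.19 = 2 − 0.38 = 1.62.
Under uncorrelated errors the observed covariances equal the true-score covariances, so only the own-variance terms attenuate.
True-score variance = [0.88 + 0.93] − 0.38 = 1.81 − 0.38 = 1.43.
Reliability = 1.43 / 1.62 = 0.8827.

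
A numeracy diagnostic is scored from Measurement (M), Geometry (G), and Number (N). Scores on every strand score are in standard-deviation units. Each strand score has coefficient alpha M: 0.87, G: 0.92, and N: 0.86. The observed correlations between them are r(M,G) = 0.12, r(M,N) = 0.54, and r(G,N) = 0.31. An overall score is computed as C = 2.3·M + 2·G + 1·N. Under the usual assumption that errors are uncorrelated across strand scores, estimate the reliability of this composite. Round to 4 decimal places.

Var(C) = 2.3² + 2² + 1 + 2·[4.6·0.12 + 2.3·0.54 + 2·0.31] = 10.29 + 4.828 = 15.118.
Under uncorrelated errors the observed covariances equal the true-score covariances, so only the own-variance terms attenuate.
True-score variance = [2.3²·0.87 + 2²·0.92 + 0.86] + 4.828 = 9.1423 + 4.828 = 13.9703.
Reliability = 13.9703 / 15.118 = 0.9241.

0.9241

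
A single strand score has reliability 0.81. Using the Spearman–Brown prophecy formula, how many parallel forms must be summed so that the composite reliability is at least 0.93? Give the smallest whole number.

4

k ≥ ρ*(1−ρ₁)/(ρ₁(1−ρ*)) = 0.93·0.19 / (0.81·0.07) = 3.116.
Smallest integer k = 4.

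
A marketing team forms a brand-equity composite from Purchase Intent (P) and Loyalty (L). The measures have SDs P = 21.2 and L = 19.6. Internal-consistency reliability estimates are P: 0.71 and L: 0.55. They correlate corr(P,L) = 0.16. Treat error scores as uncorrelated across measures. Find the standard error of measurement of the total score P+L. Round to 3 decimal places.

Var(total) = 833.6 + 132.966 = 966.566.
True-score variance = 530.39 + 132.966 = 663.357, so reliability = 0.6863.
Error variance = 966.566 − 663.357 = 303.21; SEM = √303.21 = 17.413.

17.413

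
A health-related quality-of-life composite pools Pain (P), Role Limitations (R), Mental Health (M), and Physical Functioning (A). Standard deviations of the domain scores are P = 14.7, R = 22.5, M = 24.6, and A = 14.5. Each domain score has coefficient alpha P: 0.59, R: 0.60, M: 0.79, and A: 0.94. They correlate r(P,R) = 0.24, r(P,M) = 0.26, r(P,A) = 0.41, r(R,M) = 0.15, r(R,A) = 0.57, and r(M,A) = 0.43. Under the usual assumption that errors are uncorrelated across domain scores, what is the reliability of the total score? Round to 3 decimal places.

Var(P+R+M+A) = 14.7² + 22.5² + 24.6² + 14.5² + 2·[14.7·22.5·0.24 + 14.7·24.6·0.26 + 14.7·14.5·0.41 + 22.5·24.6·0.15 + 22.5·14.5·0.57 + 24.6·14.5·0.43] = 1537.75 + 1366.32 = 2904.07.
Because errors are independent across components, Cov(Tᵢ,Tⱼ) = Cov(Xᵢ,Xⱼ); the off-diagonal part of the true-score variance is the same as above.
True-score variance = [14.7²·0.59 + 22.5²·0.60 + 24.6²·0.79 + 14.5²·0.94] + 1366.32 = 1106.95 + 1366.32 = 2473.28.
Reliability = 2473.28 / 2904.07 = 0.852.

0.852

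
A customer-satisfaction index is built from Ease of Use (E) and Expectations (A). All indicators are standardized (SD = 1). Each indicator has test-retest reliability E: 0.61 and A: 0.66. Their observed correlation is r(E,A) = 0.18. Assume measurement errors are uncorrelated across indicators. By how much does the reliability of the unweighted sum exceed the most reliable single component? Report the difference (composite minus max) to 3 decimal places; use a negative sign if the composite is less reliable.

0.031

Var(sum) = 2 + 0.36 = 2.36; true-score variance = 1.27 + 0.36 = 1.63; composite reliability = 0.6907.
Max component reliability = 0.6600.
Difference = 0.6907 − 0.6600 = 0.031.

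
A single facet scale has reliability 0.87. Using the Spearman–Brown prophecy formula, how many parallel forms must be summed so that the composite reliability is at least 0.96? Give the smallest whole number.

4

k ≥ ρ*(1−ρ₁)/(ρ₁(1−ρ*)) = 0.96·0.13 / (0.87·0.04) = 3.586.
Smallest integer k = 4.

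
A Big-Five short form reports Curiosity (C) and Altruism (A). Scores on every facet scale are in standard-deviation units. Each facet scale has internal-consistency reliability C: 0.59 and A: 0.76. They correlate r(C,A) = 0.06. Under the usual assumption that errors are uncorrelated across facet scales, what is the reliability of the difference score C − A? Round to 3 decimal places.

0.654

Var(C−A) = 1 + 1 − 2·0.06 = 2 − 0.12 = 1.88.
With uncorrelated errors the cross-covariances are all true-score covariance, so they carry over unchanged; only the diagonal terms shrink to ρᵢσᵢ².
True-score variance = [0.59 + 0.76] − 0.12 = 1.35 − 0.12 = 1.23.
Reliability = 1.23 / 1.88 = 0.654.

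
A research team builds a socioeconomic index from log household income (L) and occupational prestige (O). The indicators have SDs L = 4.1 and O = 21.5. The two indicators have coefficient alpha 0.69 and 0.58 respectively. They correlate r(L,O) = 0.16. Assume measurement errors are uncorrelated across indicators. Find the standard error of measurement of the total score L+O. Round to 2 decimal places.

Var(total) = 479.06 + 28.208 = 507.268.
True-score variance = 279.704 + 28.208 = 307.912, so reliability = 0.6070.
Error variance = 507.268 − 307.912 = 199.356; SEM = √199.356 = 14.12.

14.12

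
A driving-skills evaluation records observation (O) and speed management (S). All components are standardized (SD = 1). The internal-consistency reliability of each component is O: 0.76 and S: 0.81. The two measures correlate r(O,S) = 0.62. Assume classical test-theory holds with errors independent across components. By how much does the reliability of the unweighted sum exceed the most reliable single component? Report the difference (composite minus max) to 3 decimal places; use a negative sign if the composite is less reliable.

0.057

Var(sum) = 2 + 1.24 = 3.24; true-score variance = 1.57 + 1.24 = 2.81; composite reliability = 0.8673.
Max component reliability = 0.8100.
Difference = 0.8673 − 0.8100 = 0.057.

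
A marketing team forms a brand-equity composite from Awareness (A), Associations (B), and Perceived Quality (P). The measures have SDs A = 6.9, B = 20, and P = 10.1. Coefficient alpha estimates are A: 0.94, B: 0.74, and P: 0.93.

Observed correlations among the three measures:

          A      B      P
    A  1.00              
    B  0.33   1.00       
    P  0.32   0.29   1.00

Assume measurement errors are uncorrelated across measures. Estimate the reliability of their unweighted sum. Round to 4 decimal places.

Var(A+B+P) = 6.9² + 20² + 10.1² + 2·[6.9·20·0.33 + 6.9·10.1·0.32 + 20·10.1·0.29] = 549.62 + 252.842 = 802.462.
Under uncorrelated errors the observed covariances equal the true-score covariances, so only the own-variance terms attenuate.
True-score variance = [6.9²·0.94 + 20²·0.74 + 10.1²·0.93] + 252.842 = 435.623 + 252.842 = 688.464.
Reliability = 688.464 / 802.462 = 0.8579.

0.8579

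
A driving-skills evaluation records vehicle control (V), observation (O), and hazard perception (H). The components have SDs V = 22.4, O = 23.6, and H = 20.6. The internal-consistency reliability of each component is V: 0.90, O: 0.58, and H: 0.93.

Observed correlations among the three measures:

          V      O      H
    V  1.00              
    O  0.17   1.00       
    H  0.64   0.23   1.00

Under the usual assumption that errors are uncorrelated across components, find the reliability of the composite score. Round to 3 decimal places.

0.873

Var(V+O+H) = 22.4² + 23.6² + 20.6² + 2·[22.4·23.6·0.17 + 22.4·20.6·0.64 + 23.6·20.6·0.23] = 1483.08 + 994.014 = 2477.09.
Because errors are independent across components, Cov(Tᵢ,Tⱼ) = Cov(Xᵢ,Xⱼ); the off-diagonal part of the true-score variance is the same as above.
True-score variance = [22.4²·0.90 + 23.6²·0.58 + 20.6²·0.93] + 994.014 = 1169.28 + 994.014 = 2163.29.
Reliability = 2163.29 / 2477.09 = 0.873.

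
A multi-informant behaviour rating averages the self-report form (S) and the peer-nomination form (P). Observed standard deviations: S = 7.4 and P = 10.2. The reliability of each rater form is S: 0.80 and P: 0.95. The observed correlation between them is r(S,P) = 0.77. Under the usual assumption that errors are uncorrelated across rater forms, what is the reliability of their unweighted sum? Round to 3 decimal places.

Var(S+P) = 7.4² + 10.2² + 2·[7.4·10.2·0.77] = 158.8 + 116.239 = 275.039.
With uncorrelated errors the cross-covariances are all true-score covariance, so they carry over unchanged; only the diagonal terms shrink to ρᵢσᵢ².
True-score variance = [7.4²·0.80 + 10.2²·0.95] + 116.239 = 142.646 + 116.239 = 258.885.
Reliability = 258.885 / 275.039 = 0.941.

0.941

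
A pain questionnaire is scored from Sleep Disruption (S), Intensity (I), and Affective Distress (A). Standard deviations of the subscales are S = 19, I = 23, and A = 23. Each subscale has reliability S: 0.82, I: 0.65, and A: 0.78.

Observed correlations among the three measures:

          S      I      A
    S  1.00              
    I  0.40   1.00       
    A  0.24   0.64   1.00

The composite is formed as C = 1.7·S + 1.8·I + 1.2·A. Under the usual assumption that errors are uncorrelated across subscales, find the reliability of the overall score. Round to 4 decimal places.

0.8526

Var(C) = 1.7²·19² + 1.8²·23² + 1.2²·23² + 2·[3.06·19·23·0.40 + 2.04·19·23·0.24 + 2.16·23·23·0.64] = 3519.01 + 2960.27 = 6479.28.
Under uncorrelated errors the observed covariances equal the true-score covariances, so only the own-variance terms attenuate.
True-score variance = [1.7²·19²·0.82 + 1.8²·23²·0.65 + 1.2²·23²·0.78] + 2960.27 = 2563.74 + 2960.27 = 5524.01.
Reliability = 5524.01 / 6479.28 = 0.8526.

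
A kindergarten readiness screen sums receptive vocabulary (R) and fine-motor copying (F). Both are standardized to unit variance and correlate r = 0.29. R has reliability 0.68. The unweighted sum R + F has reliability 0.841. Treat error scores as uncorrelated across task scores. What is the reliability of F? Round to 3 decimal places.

0.910

Var(R+F) = 2 + 2·0.29 = 2.580.
True-score variance = ρ_R + ρ_F + 2·0.29, so 0.841 = (0.68 + ρ_F + 0.58) / 2.580.
ρ_F = 0.841·2.580 − 0.68 − 0.58 = 0.910.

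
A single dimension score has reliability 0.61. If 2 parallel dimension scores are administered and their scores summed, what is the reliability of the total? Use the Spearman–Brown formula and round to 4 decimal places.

ρ_k = kρ / (1 + (k−1)ρ) = 2·0.61 / (1 + 1·0.61) = 1.220 / 1.610 = 0.7578.

0.7578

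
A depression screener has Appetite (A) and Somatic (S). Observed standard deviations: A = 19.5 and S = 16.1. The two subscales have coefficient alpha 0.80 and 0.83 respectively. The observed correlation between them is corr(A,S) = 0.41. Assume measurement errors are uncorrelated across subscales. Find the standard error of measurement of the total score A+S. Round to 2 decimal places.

Var(total) = 639.46 + 257.439 = 896.899.
True-score variance = 519.344 + 257.439 = 776.783, so reliability = 0.8661.
Error variance = 896.899 − 776.783 = 120.116; SEM = √120.116 = 10.96.

10.96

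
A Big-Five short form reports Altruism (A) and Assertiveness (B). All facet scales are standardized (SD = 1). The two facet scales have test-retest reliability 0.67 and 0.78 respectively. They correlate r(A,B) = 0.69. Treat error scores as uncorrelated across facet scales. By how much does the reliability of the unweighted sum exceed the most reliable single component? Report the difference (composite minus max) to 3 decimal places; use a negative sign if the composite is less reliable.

Var(sum) = 2 + 1.38 = 3.38; true-score variance = 1.45 + 1.38 = 2.83; composite reliability = 0.8373.
Max component reliability = 0.7800.
Difference = 0.8373 − 0.7800 = 0.057.

0.057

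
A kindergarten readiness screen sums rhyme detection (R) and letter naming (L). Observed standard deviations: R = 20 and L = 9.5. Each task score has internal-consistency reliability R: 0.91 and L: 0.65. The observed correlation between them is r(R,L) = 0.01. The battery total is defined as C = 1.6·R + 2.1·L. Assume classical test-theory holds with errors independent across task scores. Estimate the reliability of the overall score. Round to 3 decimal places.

0.839

Var(C) = 1.6²·20² + 2.1²·9.5² + 2·[3.36·20·9.5·0.01] = 1422 + 12.768 = 1434.77.
With uncorrelated errors the cross-covariances are all true-score covariance, so they carry over unchanged; only the diagonal terms shrink to ρᵢσᵢ².
True-score variance = [1.6²·20²·0.91 + 2.1²·9.5²·0.65] + 12.768 = 1190.54 + 12.768 = 1203.31.
Reliability = 1203.31 / 1434.77 = 0.839.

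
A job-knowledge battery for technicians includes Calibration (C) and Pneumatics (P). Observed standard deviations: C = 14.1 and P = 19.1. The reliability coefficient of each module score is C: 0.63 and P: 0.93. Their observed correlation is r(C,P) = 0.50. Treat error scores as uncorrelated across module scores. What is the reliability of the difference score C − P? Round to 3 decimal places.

0.663

Var(C−P) = 14.1² + 19.1² − 2·14.1·19.1·0.50 = 563.62 − 269.31 = 294.31.
With uncorrelated errors the cross-covariances are all true-score covariance, so they carry over unchanged; only the diagonal terms shrink to ρᵢσᵢ².
True-score variance = [14.1²·0.63 + 19.1²·0.93] − 269.31 = 464.524 − 269.31 = 195.214.
Reliability = 195.214 / 294.31 = 0.663.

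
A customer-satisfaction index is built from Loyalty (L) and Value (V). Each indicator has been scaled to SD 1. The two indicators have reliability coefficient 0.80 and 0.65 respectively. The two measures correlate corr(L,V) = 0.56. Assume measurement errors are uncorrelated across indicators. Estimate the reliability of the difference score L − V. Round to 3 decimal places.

Var(L−V) = 1 + 1 − 2·0.56 = 2 − 1.12 = 0.88.
With uncorrelated errors the cross-covariances are all true-score covariance, so they carry over unchanged; only the diagonal terms shrink to ρᵢσᵢ².
True-score variance = [0.80 + 0.65] − 1.12 = 1.45 − 1.12 = 0.33.
Reliability = 0.33 / 0.88 = 0.375.

0.375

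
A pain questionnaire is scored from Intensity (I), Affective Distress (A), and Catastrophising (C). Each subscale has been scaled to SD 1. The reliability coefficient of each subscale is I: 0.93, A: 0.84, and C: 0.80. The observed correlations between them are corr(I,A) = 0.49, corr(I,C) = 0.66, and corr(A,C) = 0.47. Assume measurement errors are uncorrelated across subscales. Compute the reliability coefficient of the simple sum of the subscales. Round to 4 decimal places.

Var(I+A+C) = 3 + 2·[0.49 + 0.66 + 0.47] = 3 + 3.24 = 6.24.
Because errors are independent across components, Cov(Tᵢ,Tⱼ) = Cov(Xᵢ,Xⱼ); the off-diagonal part of the true-score variance is the same as above.
True-score variance = [0.93 + 0.84 + 0.80] + 3.24 = 2.57 + 3.24 = 5.81.
Reliability = 5.81 / 6.24 = 0.9311.

0.9311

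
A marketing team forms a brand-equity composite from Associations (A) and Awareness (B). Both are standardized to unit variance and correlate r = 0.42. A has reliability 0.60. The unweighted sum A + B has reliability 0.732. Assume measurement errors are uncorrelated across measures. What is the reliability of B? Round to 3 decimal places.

Var(A+B) = 2 + 2·0.42 = 2.840.
True-score variance = ρ_A + ρ_B + 2·0.42, so 0.732 = (0.60 + ρ_B + 0.84) / 2.840.
ρ_B = 0.732·2.840 − 0.60 − 0.84 = 0.639.

0.639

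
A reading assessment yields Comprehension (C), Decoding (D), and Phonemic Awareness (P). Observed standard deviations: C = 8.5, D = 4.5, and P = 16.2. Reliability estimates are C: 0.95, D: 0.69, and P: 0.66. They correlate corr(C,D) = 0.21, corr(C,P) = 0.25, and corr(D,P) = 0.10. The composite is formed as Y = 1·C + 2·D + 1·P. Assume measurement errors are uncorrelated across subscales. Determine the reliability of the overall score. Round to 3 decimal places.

Var(Y) = 8.5² + 2²·4.5² + 16.2² + 2·[2·8.5·4.5·0.21 + 8.5·16.2·0.25 + 2·4.5·16.2·0.10] = 415.69 + 130.14 = 545.83.
Because errors are independent across components, Cov(Tᵢ,Tⱼ) = Cov(Xᵢ,Xⱼ); the off-diagonal part of the true-score variance is the same as above.
True-score variance = [8.5²·0.95 + 2²·4.5²·0.69 + 16.2²·0.66] + 130.14 = 297.738 + 130.14 = 427.878.
Reliability = 427.878 / 545.83 = 0.784.

0.784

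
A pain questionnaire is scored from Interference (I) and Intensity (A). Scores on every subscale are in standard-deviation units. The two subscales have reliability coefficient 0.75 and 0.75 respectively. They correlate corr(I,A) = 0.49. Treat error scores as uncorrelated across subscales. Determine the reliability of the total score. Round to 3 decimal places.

Var(I+A) = 2 + 2·[0.49] = 2 + 0.98 = 2.98.
Because errors are independent across components, Cov(Tᵢ,Tⱼ) = Cov(Xᵢ,Xⱼ); the off-diagonal part of the true-score variance is the same as above.
True-score variance = [0.75 + 0.75] + 0.98 = 1.5 + 0.98 = 2.48.
Reliability = 2.48 / 2.98 = 0.832.

0.832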